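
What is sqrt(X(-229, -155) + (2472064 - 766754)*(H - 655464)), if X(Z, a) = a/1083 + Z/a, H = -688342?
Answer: I*sqrt(178876390311445086870)/8835 ≈ 1.5138e+6*I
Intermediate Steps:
X(Z, a) = a/1083 + Z/a (X(Z, a) = a*(1/1083) + Z/a = a/1083 + Z/a)
sqrt(X(-229, -155) + (2472064 - 766754)*(H - 655464)) = sqrt(((1/1083)*(-155) - 229/(-155)) + (2472064 - 766754)*(-688342 - 655464)) = sqrt((-155/1083 - 229*(-1/155)) + 1705310*(-1343806)) = sqrt((-155/1083 + 229/155) - 2291605809860) = sqrt(223982/167865 - 2291605809860) = sqrt(-384680409271924918/167865) = I*sqrt(178876390311445086870)/8835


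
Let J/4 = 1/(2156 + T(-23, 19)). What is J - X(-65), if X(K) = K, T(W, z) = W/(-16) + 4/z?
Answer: 42636341/655925 ≈ 65.002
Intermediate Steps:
T(W, z) = 4/z - W/16 (T(W, z) = W*(-1/16) + 4/z = -W/16 + 4/z = 4/z - W/16)
J = 1216/655925 (J = 4/(2156 + (4/19 - 1/16*(-23))) = 4/(2156 + (4*(1/19) + 23/16)) = 4/(2156 + (4/19 + 23/16)) = 4/(2156 + 501/304) = 4/(655925/304) = 4*(304/655925) = 1216/655925 ≈ 0.0018539)
J - X(-65) = 1216/655925 - 1*(-65) = 1216/655925 + 65 = 42636341/655925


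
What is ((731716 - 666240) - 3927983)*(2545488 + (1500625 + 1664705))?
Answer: -22058074500726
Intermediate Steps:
((731716 - 666240) - 3927983)*(2545488 + (1500625 + 1664705)) = (65476 - 3927983)*(2545488 + 3165330) = -3862507*5710818 = -22058074500726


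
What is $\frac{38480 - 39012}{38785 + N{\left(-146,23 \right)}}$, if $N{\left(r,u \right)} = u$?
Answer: $- \frac{19}{1386} \approx -0.013709$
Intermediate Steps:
$\frac{38480 - 39012}{38785 + N{\left(-146,23 \right)}} = \frac{38480 - 39012}{38785 + 23} = - \frac{532}{38808} = \left(-532\right) \frac{1}{38808} = - \frac{19}{1386}$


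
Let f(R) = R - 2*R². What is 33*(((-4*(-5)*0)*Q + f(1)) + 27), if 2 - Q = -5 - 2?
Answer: 858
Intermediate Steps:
Q = 9 (Q = 2 - (-5 - 2) = 2 - 1*(-7) = 2 + 7 = 9)
33*(((-4*(-5)*0)*Q + f(1)) + 27) = 33*(((-4*(-5)*0)*9 + 1*(1 - 2*1)) + 27) = 33*(((20*0)*9 + 1*(1 - 2)) + 27) = 33*((0*9 + 1*(-1)) + 27) = 33*((0 - 1) + 27) = 33*(-1 + 27) = 33*26 = 858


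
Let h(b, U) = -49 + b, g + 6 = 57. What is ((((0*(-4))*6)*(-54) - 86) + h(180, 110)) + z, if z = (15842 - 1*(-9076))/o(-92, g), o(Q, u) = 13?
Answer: 25503/13 ≈ 1961.8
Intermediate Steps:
g = 51 (g = -6 + 57 = 51)
z = 24918/13 (z = (15842 - 1*(-9076))/13 = (15842 + 9076)*(1/13) = 24918*(1/13) = 24918/13 ≈ 1916.8)
((((0*(-4))*6)*(-54) - 86) + h(180, 110)) + z = ((((0*(-4))*6)*(-54) - 86) + (-49 + 180)) + 24918/13 = (((0*6)*(-54) - 86) + 131) + 24918/13 = ((0*(-54) - 86) + 131) + 24918/13 = ((0 - 86) + 131) + 24918/13 = (-86 + 131) + 24918/13 = 45 + 24918/13 = 25503/13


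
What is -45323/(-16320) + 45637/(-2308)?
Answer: -160047589/9416640 ≈ -16.996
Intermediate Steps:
-45323/(-16320) + 45637/(-2308) = -45323*(-1/16320) + 45637*(-1/2308) = 45323/16320 - 45637/2308 = -160047589/9416640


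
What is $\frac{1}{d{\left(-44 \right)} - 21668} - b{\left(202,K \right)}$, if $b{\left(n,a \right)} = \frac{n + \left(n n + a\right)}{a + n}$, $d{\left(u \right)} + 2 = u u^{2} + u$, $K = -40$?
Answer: $- \frac{2189591815}{8658738} \approx -252.88$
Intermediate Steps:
$d{\left(u \right)} = -2 + u + u^{3}$ ($d{\left(u \right)} = -2 + \left(u u^{2} + u\right) = -2 + \left(u^{3} + u\right) = -2 + \left(u + u^{3}\right) = -2 + u + u^{3}$)
$b{\left(n,a \right)} = \frac{a + n + n^{2}}{a + n}$ ($b{\left(n,a \right)} = \frac{n + \left(n^{2} + a\right)}{a + n} = \frac{n + \left(a + n^{2}\right)}{a + n} = \frac{a + n + n^{2}}{a + n}$)
$\frac{1}{d{\left(-44 \right)} - 21668} - b{\left(202,K \right)} = \frac{1}{\left(-2 - 44 + \left(-44\right)^{3}\right) - 21668} - \frac{-40 + 202 + 202^{2}}{-40 + 202} = \frac{1}{\left(-2 - 44 - 85184\right) - 21668} - \frac{-40 + 202 + 40804}{162} = \frac{1}{-85230 - 21668} - \frac{1}{162} \cdot 40966 = \frac{1}{-106898} - \frac{20483}{81} = - \frac{1}{106898} - \frac{20483}{81} = - \frac{2189591815}{8658738}$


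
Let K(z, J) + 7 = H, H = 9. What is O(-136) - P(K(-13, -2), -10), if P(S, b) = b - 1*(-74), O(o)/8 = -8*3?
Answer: -256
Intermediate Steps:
K(z, J) = 2 (K(z, J) = -7 + 9 = 2)
O(o) = -192 (O(o) = 8*(-8*3) = 8*(-24) = -192)
P(S, b) = 74 + b (P(S, b) = b + 74 = 74 + b)
O(-136) - P(K(-13, -2), -10) = -192 - (74 - 10) = -192 - 1*64 = -192 - 64 = -256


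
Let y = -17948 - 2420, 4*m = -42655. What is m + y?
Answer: -124127/4 ≈ -31032.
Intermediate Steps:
m = -42655/4 (m = (¼)*(-42655) = -42655/4 ≈ -10664.)
y = -20368
m + y = -42655/4 - 20368 = -124127/4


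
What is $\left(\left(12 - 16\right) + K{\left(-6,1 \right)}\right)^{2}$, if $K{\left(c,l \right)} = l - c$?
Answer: $9$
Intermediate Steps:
$\left(\left(12 - 16\right) + K{\left(-6,1 \right)}\right)^{2} = \left(\left(12 - 16\right) + \left(1 - -6\right)\right)^{2} = \left(-4 + \left(1 + 6\right)\right)^{2} = \left(-4 + 7\right)^{2} = 3^{2} = 9$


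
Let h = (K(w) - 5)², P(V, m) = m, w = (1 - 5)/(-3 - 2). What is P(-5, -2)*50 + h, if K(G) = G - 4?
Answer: -819/25 ≈ -32.760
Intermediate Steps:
w = ⅘ (w = -4/(-5) = -4*(-⅕) = ⅘ ≈ 0.80000)
K(G) = -4 + G
h = 1681/25 (h = ((-4 + ⅘) - 5)² = (-16/5 - 5)² = (-41/5)² = 1681/25 ≈ 67.240)
P(-5, -2)*50 + h = -2*50 + 1681/25 = -100 + 1681/25 = -819/25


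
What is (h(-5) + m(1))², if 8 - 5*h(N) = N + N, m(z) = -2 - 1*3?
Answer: 49/25 ≈ 1.9600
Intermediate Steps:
m(z) = -5 (m(z) = -2 - 3 = -5)
h(N) = 8/5 - 2*N/5 (h(N) = 8/5 - (N + N)/5 = 8/5 - 2*N/5)
(h(-5) + m(1))² = ((8/5 - ⅖*(-5)) - 5)² = ((8/5 + 2) - 5)² = (18/5 - 5)² = (-7/5)² = 49/25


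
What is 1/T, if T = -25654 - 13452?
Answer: -1/39106 ≈ -2.5572e-5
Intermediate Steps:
T = -39106
1/T = 1/(-39106) = -1/39106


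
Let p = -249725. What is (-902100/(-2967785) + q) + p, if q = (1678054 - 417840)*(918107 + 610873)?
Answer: 36893239025454085/19147 ≈ 1.9268e+12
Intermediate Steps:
q = 1926842001720 (q = 1260214*1528980 = 1926842001720)
(-902100/(-2967785) + q) + p = (-902100/(-2967785) + 1926842001720) - 249725 = (-902100*(-1/2967785) + 1926842001720) - 249725 = (5820/19147 + 1926842001720) - 249725 = 36893243806938660/19147 - 249725 = 36893239025454085/19147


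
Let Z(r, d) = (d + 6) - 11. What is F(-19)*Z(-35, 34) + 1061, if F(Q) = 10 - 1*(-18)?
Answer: 1873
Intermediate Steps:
Z(r, d) = -5 + d (Z(r, d) = (6 + d) - 11 = -5 + d)
F(Q) = 28 (F(Q) = 10 + 18 = 28)
F(-19)*Z(-35, 34) + 1061 = 28*(-5 + 34) + 1061 = 28*29 + 1061 = 812 + 1061 = 1873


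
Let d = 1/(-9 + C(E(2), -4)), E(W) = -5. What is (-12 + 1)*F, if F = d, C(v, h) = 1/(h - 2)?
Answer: 6/5 ≈ 1.2000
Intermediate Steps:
C(v, h) = 1/(-2 + h)
d = -6/55 (d = 1/(-9 + 1/(-2 - 4)) = 1/(-9 + 1/(-6)) = 1/(-9 - ⅙) = 1/(-55/6) = -6/55 ≈ -0.10909)
F = -6/55 ≈ -0.10909
(-12 + 1)*F = (-12 + 1)*(-6/55) = -11*(-6/55) = 6/5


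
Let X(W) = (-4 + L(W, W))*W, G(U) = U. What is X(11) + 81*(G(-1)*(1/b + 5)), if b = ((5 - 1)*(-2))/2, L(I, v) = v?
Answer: -1231/4 ≈ -307.75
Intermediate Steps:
X(W) = W*(-4 + W) (X(W) = (-4 + W)*W = W*(-4 + W))
b = -4 (b = (4*(-2))*(1/2) = -8*1/2 = -4)
X(11) + 81*(G(-1)*(1/b + 5)) = 11*(-4 + 11) + 81*(-(1/(-4) + 5)) = 11*7 + 81*(-(-1/4 + 5)) = 77 + 81*(-1*19/4) = 77 + 81*(-19/4) = 77 - 1539/4 = -1231/4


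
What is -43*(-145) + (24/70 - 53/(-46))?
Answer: 10040757/1610 ≈ 6236.5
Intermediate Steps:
-43*(-145) + (24/70 - 53/(-46)) = 6235 + (24*(1/70) - 53*(-1/46)) = 6235 + (12/35 + 53/46) = 6235 + 2407/1610 = 10040757/1610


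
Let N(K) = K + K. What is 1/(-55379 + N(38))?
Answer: -1/55303 ≈ -1.8082e-5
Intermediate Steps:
N(K) = 2*K
1/(-55379 + N(38)) = 1/(-55379 + 2*38) = 1/(-55379 + 76) = 1/(-55303) = -1/55303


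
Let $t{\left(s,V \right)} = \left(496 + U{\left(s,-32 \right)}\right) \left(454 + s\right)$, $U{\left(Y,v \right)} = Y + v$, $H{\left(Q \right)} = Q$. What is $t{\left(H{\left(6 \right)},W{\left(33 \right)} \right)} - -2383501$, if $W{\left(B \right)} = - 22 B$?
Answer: $2599701$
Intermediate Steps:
$t{\left(s,V \right)} = \left(454 + s\right) \left(464 + s\right)$ ($t{\left(s,V \right)} = \left(496 + \left(s - 32\right)\right) \left(454 + s\right) = \left(496 + \left(-32 + s\right)\right) \left(454 + s\right) = \left(464 + s\right) \left(454 + s\right) = \left(454 + s\right) \left(464 + s\right)$)
$t{\left(H{\left(6 \right)},W{\left(33 \right)} \right)} - -2383501 = \left(210656 + 6^{2} + 918 \cdot 6\right) - -2383501 = \left(210656 + 36 + 5508\right) + 2383501 = 216200 + 2383501 = 2599701$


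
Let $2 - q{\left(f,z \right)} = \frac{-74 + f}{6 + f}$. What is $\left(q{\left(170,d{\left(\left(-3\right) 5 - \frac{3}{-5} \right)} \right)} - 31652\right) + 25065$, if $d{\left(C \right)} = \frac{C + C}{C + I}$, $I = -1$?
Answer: $- \frac{72441}{11} \approx -6585.5$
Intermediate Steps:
$d{\left(C \right)} = \frac{2 C}{-1 + C}$ ($d{\left(C \right)} = \frac{C + C}{C - 1} = \frac{2 C}{-1 + C}$)
$q{\left(f,z \right)} = 2 - \frac{-74 + f}{6 + f}$
$\left(q{\left(170,d{\left(\left(-3\right) 5 - \frac{3}{-5} \right)} \right)} - 31652\right) + 25065 = \left(\frac{86 + 170}{6 + 170} - 31652\right) + 25065 = \left(\frac{1}{176} \cdot 256 - 31652\right) + 25065 = \left(\frac{16}{11} - 31652\right) + 25065 = - \frac{348156}{11} + 25065 = - \frac{72441}{11}$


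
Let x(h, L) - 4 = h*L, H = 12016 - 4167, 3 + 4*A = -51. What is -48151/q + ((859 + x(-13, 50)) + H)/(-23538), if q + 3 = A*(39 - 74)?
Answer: -126351483/1227899 ≈ -102.90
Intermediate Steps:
A = -27/2 (A = -3/4 + (1/4)*(-51) = -3/4 - 51/4 = -27/2 ≈ -13.500)
H = 7849
x(h, L) = 4 + L*h (x(h, L) = 4 + h*L = 4 + L*h)
q = 939/2 (q = -3 - 27*(39 - 74)/2 = -3 - 27/2*(-35) = -3 + 945/2 = 939/2 ≈ 469.50)
-48151/q + ((859 + x(-13, 50)) + H)/(-23538) = -48151/939/2 + ((859 + (4 + 50*(-13))) + 7849)/(-23538) = -48151*2/939 + ((859 + (4 - 650)) + 7849)*(-1/23538) = -96302/939 + ((859 - 646) + 7849)*(-1/23538) = -96302/939 + (213 + 7849)*(-1/23538) = -96302/939 + 8062*(-1/23538) = -96302/939 - 4031/11769 = -126351483/1227899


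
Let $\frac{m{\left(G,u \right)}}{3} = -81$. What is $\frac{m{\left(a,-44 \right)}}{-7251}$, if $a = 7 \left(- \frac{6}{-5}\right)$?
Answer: $\frac{81}{2417} \approx 0.033513$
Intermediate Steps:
$a = \frac{42}{5}$ ($a = 7 \left(\left(-6\right) \left(- \frac{1}{5}\right)\right) = 7 \cdot \frac{6}{5} = \frac{42}{5} \approx 8.4$)
$m{\left(G,u \right)} = -243$ ($m{\left(G,u \right)} = 3 \left(-81\right) = -243$)
$\frac{m{\left(a,-44 \right)}}{-7251} = - \frac{243}{-7251} = \left(-243\right) \left(- \frac{1}{7251}\right) = \frac{81}{2417}$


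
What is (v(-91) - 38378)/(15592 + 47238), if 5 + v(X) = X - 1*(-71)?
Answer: -38403/62830 ≈ -0.61122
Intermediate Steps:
v(X) = 66 + X (v(X) = -5 + (X - 1*(-71)) = -5 + (X + 71) = -5 + (71 + X) = 66 + X)
(v(-91) - 38378)/(15592 + 47238) = ((66 - 91) - 38378)/(15592 + 47238) = (-25 - 38378)/62830 = -38403*1/62830 = -38403/62830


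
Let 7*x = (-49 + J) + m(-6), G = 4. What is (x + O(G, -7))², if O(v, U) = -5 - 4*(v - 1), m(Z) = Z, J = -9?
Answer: 33489/49 ≈ 683.45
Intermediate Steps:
O(v, U) = -1 - 4*v (O(v, U) = -5 - 4*(-1 + v) = -5 + (4 - 4*v) = -1 - 4*v)
x = -64/7 (x = ((-49 - 9) - 6)/7 = (-58 - 6)/7 = (⅐)*(-64) = -64/7 ≈ -9.1429)
(x + O(G, -7))² = (-64/7 + (-1 - 4*4))² = (-64/7 + (-1 - 16))² = (-64/7 - 17)² = (-183/7)² = 33489/49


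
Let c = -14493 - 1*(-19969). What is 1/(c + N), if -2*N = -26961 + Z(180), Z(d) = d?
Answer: 2/37733 ≈ 5.3004e-5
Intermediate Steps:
c = 5476 (c = -14493 + 19969 = 5476)
N = 26781/2 (N = -(-26961 + 180)/2 = -½*(-26781) = 26781/2 ≈ 13391.)
1/(c + N) = 1/(5476 + 26781/2) = 1/(37733/2) = 2/37733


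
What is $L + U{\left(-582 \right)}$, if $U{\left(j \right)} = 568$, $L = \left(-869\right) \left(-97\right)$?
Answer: $84861$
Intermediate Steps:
$L = 84293$
$L + U{\left(-582 \right)} = 84293 + 568 = 84861$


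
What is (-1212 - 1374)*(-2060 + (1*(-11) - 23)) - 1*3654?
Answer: 5411430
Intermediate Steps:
(-1212 - 1374)*(-2060 + (1*(-11) - 23)) - 1*3654 = -2586*(-2060 + (-11 - 23)) - 3654 = -2586*(-2060 - 34) - 3654 = -2586*(-2094) - 3654 = 5415084 - 3654 = 5411430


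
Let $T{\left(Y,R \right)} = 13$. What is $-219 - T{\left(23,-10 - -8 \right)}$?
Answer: $-232$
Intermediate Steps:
$-219 - T{\left(23,-10 - -8 \right)} = -219 - 13 = -232$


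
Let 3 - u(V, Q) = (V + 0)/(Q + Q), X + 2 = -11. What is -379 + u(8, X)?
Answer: -4884/13 ≈ -375.69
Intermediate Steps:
X = -13 (X = -2 - 11 = -13)
u(V, Q) = 3 - V/(2*Q) (u(V, Q) = 3 - (V + 0)/(Q + Q) = 3 - V/(2*Q))
-379 + u(8, X) = -379 + (3 - ½*8/(-13)) = -379 + (3 - ½*8*(-1/13)) = -379 + (3 + 4/13) = -379 + 43/13 = -4884/13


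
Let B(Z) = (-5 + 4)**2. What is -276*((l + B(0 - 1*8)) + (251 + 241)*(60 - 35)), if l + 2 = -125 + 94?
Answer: -3385968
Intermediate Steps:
l = -33 (l = -2 + (-125 + 94) = -2 - 31 = -33)
B(Z) = 1 (B(Z) = (-1)**2 = 1)
-276*((l + B(0 - 1*8)) + (251 + 241)*(60 - 35)) = -276*((-33 + 1) + (251 + 241)*(60 - 35)) = -276*(-32 + 492*25) = -276*(-32 + 12300) = -276*12268 = -3385968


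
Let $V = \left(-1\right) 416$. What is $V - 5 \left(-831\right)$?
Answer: $3739$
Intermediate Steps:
$V = -416$
$V - 5 \left(-831\right) = -416 - 5 \left(-831\right) = -416 - -4155 = -416 + 4155 = 3739$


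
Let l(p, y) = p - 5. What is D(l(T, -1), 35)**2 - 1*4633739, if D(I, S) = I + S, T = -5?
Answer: -4633114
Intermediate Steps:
l(p, y) = -5 + p
D(l(T, -1), 35)**2 - 1*4633739 = ((-5 - 5) + 35)**2 - 1*4633739 = (-10 + 35)**2 - 4633739 = 25**2 - 4633739 = 625 - 4633739 = -4633114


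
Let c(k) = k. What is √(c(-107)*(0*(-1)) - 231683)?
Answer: I*√231683 ≈ 481.33*I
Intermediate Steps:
√(c(-107)*(0*(-1)) - 231683) = √(-0*(-1) - 231683) = √(-107*0 - 231683) = √(0 - 231683) = √(-231683) = I*√231683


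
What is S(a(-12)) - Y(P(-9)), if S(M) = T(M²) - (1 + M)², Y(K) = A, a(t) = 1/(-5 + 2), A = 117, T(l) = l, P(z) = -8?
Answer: -352/3 ≈ -117.33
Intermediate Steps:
a(t) = -⅓ (a(t) = 1/(-3) = -⅓)
Y(K) = 117
S(M) = M² - (1 + M)²
S(a(-12)) - Y(P(-9)) = (-1 - 2*(-⅓)) - 1*117 = (-1 + ⅔) - 117 = -⅓ - 117 = -352/3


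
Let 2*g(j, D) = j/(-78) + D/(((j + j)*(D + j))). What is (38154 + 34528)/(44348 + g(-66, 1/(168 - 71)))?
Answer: 1596695038224/974256447001 ≈ 1.6389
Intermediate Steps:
g(j, D) = -j/156 + D/(4*j*(D + j)) (g(j, D) = (j/(-78) + D/(((j + j)*(D + j))))/2 = (j*(-1/78) + D/(((2*j)*(D + j))))/2 = (-j/78 + D/((2*j*(D + j))))/2 = (-j/78 + D*(1/(2*j*(D + j))))/2 = (-j/78 + D/(2*j*(D + j)))/2 = -j/156 + D/(4*j*(D + j)))
(38154 + 34528)/(44348 + g(-66, 1/(168 - 71))) = (38154 + 34528)/(44348 + (1/156)*(-1*(-66)**3 + 39/(168 - 71) - 1*(-66)**2/(168 - 71))/(-66*(1/(168 - 71) - 66))) = 72682/(44348 + (1/156)*(-1/66)*(-1*(-287496) + 39/97 - 1*4356/97)/(1/97 - 66)) = 72682/(44348 + (1/156)*(-1/66)*(287496 + 39*(1/97) - 1*1/97*4356)/(1/97 - 66)) = 72682/(44348 + (1/156)*(-1/66)*(287496 + 39/97 - 4356/97)/(-6401/97)) = 72682/(44348 + (1/156)*(-1/66)*(-97/6401)*(27882795/97)) = 72682/(44348 + 9294265/21968232) = 72682/(974256447001/21968232) = 72682*(21968232/974256447001) = 1596695038224/974256447001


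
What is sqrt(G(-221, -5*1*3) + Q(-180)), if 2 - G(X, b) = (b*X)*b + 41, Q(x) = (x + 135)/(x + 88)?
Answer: sqrt(105136611)/46 ≈ 222.90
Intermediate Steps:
Q(x) = (135 + x)/(88 + x)
G(X, b) = -39 - X*b**2 (G(X, b) = 2 - ((b*X)*b + 41) = 2 - ((X*b)*b + 41) = 2 - (X*b**2 + 41) = 2 - (41 + X*b**2) = 2 + (-41 - X*b**2) = -39 - X*b**2)
sqrt(G(-221, -5*1*3) + Q(-180)) = sqrt((-39 - 1*(-221)*(-5*1*3)**2) + (135 - 180)/(88 - 180)) = sqrt((-39 - 1*(-221)*(-5*3)**2) - 45/(-92)) = sqrt((-39 - 1*(-221)*(-15)**2) - 1/92*(-45)) = sqrt((-39 - 1*(-221)*225) + 45/92) = sqrt((-39 + 49725) + 45/92) = sqrt(49686 + 45/92) = sqrt(4571157/92) = sqrt(105136611)/46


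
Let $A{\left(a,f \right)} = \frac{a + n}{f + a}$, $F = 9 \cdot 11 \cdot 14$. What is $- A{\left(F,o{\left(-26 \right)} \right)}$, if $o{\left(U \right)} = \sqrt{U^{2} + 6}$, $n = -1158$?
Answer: $- \frac{14364}{87287} + \frac{114 \sqrt{682}}{960157} \approx -0.16146$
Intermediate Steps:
$F = 1386$ ($F = 99 \cdot 14 = 1386$)
$o{\left(U \right)} = \sqrt{6 + U^{2}}$
$A{\left(a,f \right)} = \frac{-1158 + a}{a + f}$ ($A{\left(a,f \right)} = \frac{a - 1158}{f + a} = \frac{-1158 + a}{a + f}$)
$- A{\left(F,o{\left(-26 \right)} \right)} = - \frac{-1158 + 1386}{1386 + \sqrt{6 + \left(-26\right)^{2}}} = - \frac{228}{1386 + \sqrt{6 + 676}} = - \frac{228}{1386 + \sqrt{682}}$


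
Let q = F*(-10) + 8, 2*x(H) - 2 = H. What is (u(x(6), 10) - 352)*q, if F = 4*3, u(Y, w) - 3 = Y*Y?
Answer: 37296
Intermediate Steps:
x(H) = 1 + H/2
u(Y, w) = 3 + Y² (u(Y, w) = 3 + Y*Y = 3 + Y²)
F = 12
q = -112 (q = 12*(-10) + 8 = -120 + 8 = -112)
(u(x(6), 10) - 352)*q = ((3 + (1 + (½)*6)²) - 352)*(-112) = ((3 + (1 + 3)²) - 352)*(-112) = ((3 + 4²) - 352)*(-112) = ((3 + 16) - 352)*(-112) = (19 - 352)*(-112) = -333*(-112) = 37296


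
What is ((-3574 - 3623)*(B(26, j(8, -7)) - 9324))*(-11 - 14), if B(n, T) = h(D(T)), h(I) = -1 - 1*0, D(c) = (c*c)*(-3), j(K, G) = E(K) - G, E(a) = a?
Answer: -1677800625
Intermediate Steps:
j(K, G) = K - G
D(c) = -3*c² (D(c) = c²*(-3) = -3*c²)
h(I) = -1 (h(I) = -1 + 0 = -1)
B(n, T) = -1
((-3574 - 3623)*(B(26, j(8, -7)) - 9324))*(-11 - 14) = ((-3574 - 3623)*(-1 - 9324))*(-11 - 14) = -7197*(-9325)*(-25) = 67112025*(-25) = -1677800625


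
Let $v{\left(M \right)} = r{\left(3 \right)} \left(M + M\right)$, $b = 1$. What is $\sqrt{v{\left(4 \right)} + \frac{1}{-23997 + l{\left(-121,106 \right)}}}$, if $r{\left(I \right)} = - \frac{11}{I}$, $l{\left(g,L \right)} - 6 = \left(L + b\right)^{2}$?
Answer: $\frac{i \sqrt{41527778574}}{37626} \approx 5.416 i$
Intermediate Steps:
$l{\left(g,L \right)} = 6 + \left(1 + L\right)^{2}$ ($l{\left(g,L \right)} = 6 + \left(L + 1\right)^{2} = 6 + \left(1 + L\right)^{2}$)
$v{\left(M \right)} = - \frac{22 M}{3}$ ($v{\left(M \right)} = - \frac{11}{3} \left(M + M\right) = \left(-11\right) \frac{1}{3} \cdot 2 M = - \frac{11 \cdot 2 M}{3} = - \frac{22 M}{3}$)
$\sqrt{v{\left(4 \right)} + \frac{1}{-23997 + l{\left(-121,106 \right)}}} = \sqrt{\left(- \frac{22}{3}\right) 4 + \frac{1}{-23997 + \left(6 + \left(1 + 106\right)^{2}\right)}} = \sqrt{- \frac{88}{3} + \frac{1}{-23997 + \left(6 + 107^{2}\right)}} = \sqrt{- \frac{88}{3} + \frac{1}{-23997 + \left(6 + 11449\right)}} = \sqrt{- \frac{88}{3} + \frac{1}{-23997 + 11455}} = \sqrt{- \frac{88}{3} + \frac{1}{-12542}} = \sqrt{- \frac{88}{3} - \frac{1}{12542}} = \sqrt{- \frac{1103699}{37626}} = \frac{i \sqrt{41527778574}}{37626}$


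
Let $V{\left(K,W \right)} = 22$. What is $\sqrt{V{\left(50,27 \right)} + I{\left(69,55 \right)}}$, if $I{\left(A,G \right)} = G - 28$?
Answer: $7$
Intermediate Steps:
$I{\left(A,G \right)} = -28 + G$
$\sqrt{V{\left(50,27 \right)} + I{\left(69,55 \right)}} = \sqrt{22 + \left(-28 + 55\right)} = \sqrt{22 + 27} = \sqrt{49} = 7$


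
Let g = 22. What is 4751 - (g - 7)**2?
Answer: 4526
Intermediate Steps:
4751 - (g - 7)**2 = 4751 - (22 - 7)**2 = 4751 - 1*15**2 = 4751 - 1*225 = 4751 - 225 = 4526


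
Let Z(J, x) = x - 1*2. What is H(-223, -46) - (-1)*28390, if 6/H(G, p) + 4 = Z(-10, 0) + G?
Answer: 6501304/229 ≈ 28390.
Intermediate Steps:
Z(J, x) = -2 + x (Z(J, x) = x - 2 = -2 + x)
H(G, p) = 6/(-6 + G) (H(G, p) = 6/(-4 + ((-2 + 0) + G)) = 6/(-4 + (-2 + G)) = 6/(-6 + G))
H(-223, -46) - (-1)*28390 = 6/(-6 - 223) - (-1)*28390 = 6/(-229) - 1*(-28390) = 6*(-1/229) + 28390 = -6/229 + 28390 = 6501304/229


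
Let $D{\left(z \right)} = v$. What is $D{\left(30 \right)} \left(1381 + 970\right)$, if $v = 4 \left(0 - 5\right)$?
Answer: $-47020$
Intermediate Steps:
$v = -20$ ($v = 4 \left(-5\right) = -20$)
$D{\left(z \right)} = -20$
$D{\left(30 \right)} \left(1381 + 970\right) = - 20 \left(1381 + 970\right) = \left(-20\right) 2351 = -47020$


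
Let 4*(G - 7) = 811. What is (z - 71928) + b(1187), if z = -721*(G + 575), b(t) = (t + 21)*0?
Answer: -2550931/4 ≈ -6.3773e+5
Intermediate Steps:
G = 839/4 (G = 7 + (¼)*811 = 7 + 811/4 = 839/4 ≈ 209.75)
b(t) = 0 (b(t) = (21 + t)*0 = 0)
z = -2263219/4 (z = -721*(839/4 + 575) = -721*3139/4 = -2263219/4 ≈ -5.6581e+5)
(z - 71928) + b(1187) = (-2263219/4 - 71928) + 0 = -2550931/4 + 0 = -2550931/4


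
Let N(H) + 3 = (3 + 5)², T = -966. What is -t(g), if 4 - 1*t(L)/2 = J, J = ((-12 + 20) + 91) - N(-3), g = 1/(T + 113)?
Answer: 68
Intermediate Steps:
N(H) = 61 (N(H) = -3 + (3 + 5)² = -3 + 8² = -3 + 64 = 61)
g = -1/853 (g = 1/(-966 + 113) = 1/(-853) = -1/853 ≈ -0.0011723)
J = 38 (J = ((-12 + 20) + 91) - 1*61 = (8 + 91) - 61 = 99 - 61 = 38)
t(L) = -68 (t(L) = 8 - 2*38 = 8 - 76 = -68)
-t(g) = -1*(-68) = 68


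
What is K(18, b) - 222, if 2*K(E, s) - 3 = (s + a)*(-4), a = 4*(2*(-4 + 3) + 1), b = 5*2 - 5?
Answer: -445/2 ≈ -222.50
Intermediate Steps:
b = 5 (b = 10 - 5 = 5)
a = -4 (a = 4*(2*(-1) + 1) = 4*(-2 + 1) = 4*(-1) = -4)
K(E, s) = 19/2 - 2*s (K(E, s) = 3/2 + ((s - 4)*(-4))/2 = 3/2 + ((-4 + s)*(-4))/2 = 3/2 + (16 - 4*s)/2 = 3/2 + (8 - 2*s) = 19/2 - 2*s)
K(18, b) - 222 = (19/2 - 2*5) - 222 = (19/2 - 10) - 222 = -½ - 222 = -445/2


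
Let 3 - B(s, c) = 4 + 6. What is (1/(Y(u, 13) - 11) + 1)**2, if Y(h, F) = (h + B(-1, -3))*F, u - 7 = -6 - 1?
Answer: 10201/10404 ≈ 0.98049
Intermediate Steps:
B(s, c) = -7 (B(s, c) = 3 - (4 + 6) = 3 - 1*10 = 3 - 10 = -7)
u = 0 (u = 7 + (-6 - 1) = 7 - 7 = 0)
Y(h, F) = F*(-7 + h) (Y(h, F) = (h - 7)*F = (-7 + h)*F = F*(-7 + h))
(1/(Y(u, 13) - 11) + 1)**2 = (1/(13*(-7 + 0) - 11) + 1)**2 = (1/(13*(-7) - 11) + 1)**2 = (1/(-91 - 11) + 1)**2 = (1/(-102) + 1)**2 = (-1/102 + 1)**2 = (101/102)**2 = 10201/10404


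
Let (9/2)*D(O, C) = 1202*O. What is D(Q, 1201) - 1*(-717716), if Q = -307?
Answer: 5721416/9 ≈ 6.3571e+5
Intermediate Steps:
D(O, C) = 2404*O/9 (D(O, C) = 2*(1202*O)/9 = 2404*O/9)
D(Q, 1201) - 1*(-717716) = (2404/9)*(-307) - 1*(-717716) = -738028/9 + 717716 = 5721416/9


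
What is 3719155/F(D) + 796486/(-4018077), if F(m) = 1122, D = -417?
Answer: 452816894171/136614618 ≈ 3314.6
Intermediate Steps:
3719155/F(D) + 796486/(-4018077) = 3719155/1122 + 796486/(-4018077) = 3719155*(1/1122) + 796486*(-1/4018077) = 338105/102 - 796486/4018077 = 452816894171/136614618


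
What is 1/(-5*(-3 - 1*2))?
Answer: 1/25 ≈ 0.040000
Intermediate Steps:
1/(-5*(-3 - 1*2)) = 1/(-5*(-3 - 2)) = 1/(-5*(-5)) = 1/25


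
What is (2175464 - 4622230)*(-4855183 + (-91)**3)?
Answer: 13723308589564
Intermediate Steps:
(2175464 - 4622230)*(-4855183 + (-91)**3) = -2446766*(-4855183 - 753571) = -2446766*(-5608754) = 13723308589564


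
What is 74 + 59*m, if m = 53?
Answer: 3201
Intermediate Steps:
74 + 59*m = 74 + 59*53 = 74 + 3127 = 3201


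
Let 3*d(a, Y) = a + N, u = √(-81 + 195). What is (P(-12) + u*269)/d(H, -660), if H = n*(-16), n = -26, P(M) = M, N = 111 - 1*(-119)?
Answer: -18/323 + 807*√114/646 ≈ 13.282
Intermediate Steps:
N = 230 (N = 111 + 119 = 230)
u = √114 ≈ 10.677
H = 416 (H = -26*(-16) = 416)
d(a, Y) = 230/3 + a/3 (d(a, Y) = (a + 230)/3 = (230 + a)/3 = 230/3 + a/3)
(P(-12) + u*269)/d(H, -660) = (-12 + √114*269)/(230/3 + (⅓)*416) = (-12 + 269*√114)/(230/3 + 416/3) = (-12 + 269*√114)/(646/3) = (-12 + 269*√114)*(3/646) = -18/323 + 807*√114/646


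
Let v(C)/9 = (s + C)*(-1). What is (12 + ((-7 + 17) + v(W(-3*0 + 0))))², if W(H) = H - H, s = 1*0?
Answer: 484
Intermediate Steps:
s = 0
W(H) = 0
v(C) = -9*C (v(C) = 9*((0 + C)*(-1)) = 9*(C*(-1)) = 9*(-C) = -9*C)
(12 + ((-7 + 17) + v(W(-3*0 + 0))))² = (12 + ((-7 + 17) - 9*0))² = (12 + (10 + 0))² = (12 + 10)² = 22² = 484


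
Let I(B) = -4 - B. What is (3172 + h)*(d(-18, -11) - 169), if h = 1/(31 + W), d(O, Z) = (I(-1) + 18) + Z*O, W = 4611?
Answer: 29448850/211 ≈ 1.3957e+5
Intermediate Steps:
d(O, Z) = 15 + O*Z (d(O, Z) = ((-4 - 1*(-1)) + 18) + Z*O = ((-4 + 1) + 18) + O*Z = (-3 + 18) + O*Z = 15 + O*Z)
h = 1/4642 (h = 1/(31 + 4611) = 1/4642 ≈ 0.00021542)
(3172 + h)*(d(-18, -11) - 169) = (3172 + 1/4642)*((15 - 18*(-11)) - 169) = 14724425*((15 + 198) - 169)/4642 = 14724425*(213 - 169)/4642 = (14724425/4642)*44 = 29448850/211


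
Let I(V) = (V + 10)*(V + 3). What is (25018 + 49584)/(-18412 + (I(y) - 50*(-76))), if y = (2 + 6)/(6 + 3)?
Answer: -3021381/590071 ≈ -5.1204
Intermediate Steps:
y = 8/9 ≈ 0.88889
I(V) = (3 + V)*(10 + V) (I(V) = (10 + V)*(3 + V) = (3 + V)*(10 + V))
(25018 + 49584)/(-18412 + (I(y) - 50*(-76))) = (25018 + 49584)/(-18412 + ((30 + (8/9)**2 + 13*(8/9)) - 50*(-76))) = 74602/(-18412 + ((30 + 64/81 + 104/9) + 3800)) = 74602/(-18412 + (3430/81 + 3800)) = 74602/(-18412 + 311230/81) = 74602/(-1180142/81) = 74602*(-81/1180142) = -3021381/590071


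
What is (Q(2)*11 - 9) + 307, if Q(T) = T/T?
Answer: 309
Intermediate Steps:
Q(T) = 1
(Q(2)*11 - 9) + 307 = (1*11 - 9) + 307 = (11 - 9) + 307 = 2 + 307 = 309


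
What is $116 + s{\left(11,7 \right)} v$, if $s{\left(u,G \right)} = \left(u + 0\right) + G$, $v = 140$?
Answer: $2636$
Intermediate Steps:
$s{\left(u,G \right)} = G + u$ ($s{\left(u,G \right)} = u + G = G + u$)
$116 + s{\left(11,7 \right)} v = 116 + \left(7 + 11\right) 140 = 116 + 18 \cdot 140 = 116 + 2520 = 2636$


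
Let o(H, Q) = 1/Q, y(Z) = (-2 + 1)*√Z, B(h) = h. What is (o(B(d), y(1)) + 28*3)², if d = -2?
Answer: 6889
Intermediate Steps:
y(Z) = -√Z
(o(B(d), y(1)) + 28*3)² = (1/(-√1) + 28*3)² = (1/(-1*1) + 84)² = (1/(-1) + 84)² = (-1 + 84)² = 83² = 6889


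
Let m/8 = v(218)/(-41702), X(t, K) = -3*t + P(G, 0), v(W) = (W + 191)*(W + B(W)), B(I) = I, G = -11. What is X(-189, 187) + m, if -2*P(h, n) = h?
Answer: 22447803/41702 ≈ 538.29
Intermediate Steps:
v(W) = 2*W*(191 + W) (v(W) = (W + 191)*(W + W) = (191 + W)*(2*W) = 2*W*(191 + W))
P(h, n) = -h/2
X(t, K) = 11/2 - 3*t (X(t, K) = -3*t - ½*(-11) = -3*t + 11/2 = 11/2 - 3*t)
m = -713296/20851 (m = 8*((2*218*(191 + 218))/(-41702)) = 8*((2*218*409)*(-1/41702)) = 8*(178324*(-1/41702)) = 8*(-89162/20851) = -713296/20851 ≈ -34.209)
X(-189, 187) + m = (11/2 - 3*(-189)) - 713296/20851 = (11/2 + 567) - 713296/20851 = 1145/2 - 713296/20851 = 22447803/41702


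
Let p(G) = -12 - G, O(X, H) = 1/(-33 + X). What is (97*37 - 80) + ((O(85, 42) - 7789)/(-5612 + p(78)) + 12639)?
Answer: 4788351619/296504 ≈ 16149.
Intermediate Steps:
(97*37 - 80) + ((O(85, 42) - 7789)/(-5612 + p(78)) + 12639) = (97*37 - 80) + ((1/(-33 + 85) - 7789)/(-5612 + (-12 - 1*78)) + 12639) = (3589 - 80) + ((1/52 - 7789)/(-5612 + (-12 - 78)) + 12639) = 3509 + ((1/52 - 7789)/(-5612 - 90) + 12639) = 3509 + (-405027/52/(-5702) + 12639) = 3509 + (-405027/52*(-1/5702) + 12639) = 3509 + (405027/296504 + 12639) = 3509 + 3747919083/296504 = 4788351619/296504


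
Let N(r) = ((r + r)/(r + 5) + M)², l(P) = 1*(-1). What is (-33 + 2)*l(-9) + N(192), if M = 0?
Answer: 1350535/38809 ≈ 34.800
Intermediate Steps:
l(P) = -1
N(r) = 4*r²/(5 + r)² (N(r) = ((r + r)/(r + 5) + 0)² = ((2*r)/(5 + r) + 0)² = (2*r/(5 + r) + 0)² = (2*r/(5 + r))² = 4*r²/(5 + r)²)
(-33 + 2)*l(-9) + N(192) = (-33 + 2)*(-1) + 4*192²/(5 + 192)² = -31*(-1) + 4*36864/197² = 31 + 4*36864*(1/38809) = 31 + 147456/38809 = 1350535/38809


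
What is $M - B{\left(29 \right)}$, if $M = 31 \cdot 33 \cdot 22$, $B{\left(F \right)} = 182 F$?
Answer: $17228$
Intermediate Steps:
$M = 22506$ ($M = 1023 \cdot 22 = 22506$)
$M - B{\left(29 \right)} = 22506 - 182 \cdot 29 = 22506 - 5278 = 17228$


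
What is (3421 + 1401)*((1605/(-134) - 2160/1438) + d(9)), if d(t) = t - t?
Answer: -3131201865/48173 ≈ -64999.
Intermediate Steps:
d(t) = 0
(3421 + 1401)*((1605/(-134) - 2160/1438) + d(9)) = (3421 + 1401)*((1605/(-134) - 2160/1438) + 0) = 4822*((1605*(-1/134) - 2160*1/1438) + 0) = 4822*((-1605/134 - 1080/719) + 0) = 4822*(-1298715/96346 + 0) = 4822*(-1298715/96346) = -3131201865/48173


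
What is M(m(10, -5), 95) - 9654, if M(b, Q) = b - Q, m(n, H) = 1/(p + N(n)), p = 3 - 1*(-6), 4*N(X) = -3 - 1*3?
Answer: -146233/15 ≈ -9748.9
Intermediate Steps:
N(X) = -3/2 (N(X) = (-3 - 1*3)/4 = (-3 - 3)/4 = (¼)*(-6) = -3/2)
p = 9 (p = 3 + 6 = 9)
m(n, H) = 2/15 (m(n, H) = 1/(9 - 3/2) = 1/(15/2) = 2/15)
M(m(10, -5), 95) - 9654 = (2/15 - 1*95) - 9654 = (2/15 - 95) - 9654 = -1423/15 - 9654 = -146233/15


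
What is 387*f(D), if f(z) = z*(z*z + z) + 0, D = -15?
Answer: -1219050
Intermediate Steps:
f(z) = z*(z + z²) (f(z) = z*(z² + z) + 0 = z*(z + z²) + 0 = z*(z + z²))
387*f(D) = 387*((-15)²*(1 - 15)) = 387*(225*(-14)) = 387*(-3150) = -1219050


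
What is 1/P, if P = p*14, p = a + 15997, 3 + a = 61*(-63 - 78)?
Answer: 1/103502 ≈ 9.6616e-6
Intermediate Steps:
a = -8604 (a = -3 + 61*(-63 - 78) = -3 + 61*(-141) = -3 - 8601 = -8604)
p = 7393 (p = -8604 + 15997 = 7393)
P = 103502 (P = 7393*14 = 103502)
1/P = 1/103502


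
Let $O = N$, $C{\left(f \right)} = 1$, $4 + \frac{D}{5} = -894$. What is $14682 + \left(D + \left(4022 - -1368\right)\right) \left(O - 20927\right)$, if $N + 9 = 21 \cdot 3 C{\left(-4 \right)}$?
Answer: $-18771018$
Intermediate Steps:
$D = -4490$ ($D = -20 + 5 \left(-894\right) = -20 - 4470 = -4490$)
$N = 54$ ($N = -9 + 21 \cdot 3 \cdot 1 = -9 + 63 \cdot 1 = -9 + 63 = 54$)
$O = 54$
$14682 + \left(D + \left(4022 - -1368\right)\right) \left(O - 20927\right) = 14682 + \left(-4490 + \left(4022 - -1368\right)\right) \left(54 - 20927\right) = 14682 + \left(-4490 + \left(4022 + 1368\right)\right) \left(-20873\right) = 14682 + \left(-4490 + 5390\right) \left(-20873\right) = 14682 + 900 \left(-20873\right) = 14682 - 18785700 = -18771018$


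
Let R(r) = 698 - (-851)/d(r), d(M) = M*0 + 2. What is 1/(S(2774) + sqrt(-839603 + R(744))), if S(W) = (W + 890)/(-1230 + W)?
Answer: 176788/62465465319 - 37249*I*sqrt(3353918)/62465465319 ≈ 2.8302e-6 - 0.0010921*I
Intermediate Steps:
d(M) = 2 (d(M) = 0 + 2 = 2)
S(W) = (890 + W)/(-1230 + W)
R(r) = 2247/2 (R(r) = 698 - (-851)/2 = 698 - 1*(-851/2) = 698 + 851/2 = 2247/2)
1/(S(2774) + sqrt(-839603 + R(744))) = 1/((890 + 2774)/(-1230 + 2774) + sqrt(-839603 + 2247/2)) = 1/(3664/1544 + sqrt(-1676959/2)) = 1/((1/1544)*3664 + I*sqrt(3353918)/2) = 1/(458/193 + I*sqrt(3353918)/2)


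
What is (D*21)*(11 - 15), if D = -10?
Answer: 840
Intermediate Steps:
(D*21)*(11 - 15) = (-10*21)*(11 - 15) = -210*(-4) = 840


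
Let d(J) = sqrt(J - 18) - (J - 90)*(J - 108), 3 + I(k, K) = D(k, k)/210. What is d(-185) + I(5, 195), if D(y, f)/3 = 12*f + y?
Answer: -1128079/14 + I*sqrt(203) ≈ -80577.0 + 14.248*I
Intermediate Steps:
D(y, f) = 3*y + 36*f (D(y, f) = 3*(12*f + y) = 3*(y + 12*f) = 3*y + 36*f)
I(k, K) = -3 + 13*k/70 (I(k, K) = -3 + (3*k + 36*k)/210 = -3 + (39*k)*(1/210) = -3 + 13*k/70)
d(J) = sqrt(-18 + J) - (-108 + J)*(-90 + J) (d(J) = sqrt(-18 + J) - (-90 + J)*(-108 + J) = sqrt(-18 + J) - (-108 + J)*(-90 + J))
d(-185) + I(5, 195) = (-9720 + sqrt(-18 - 185) - 1*(-185)**2 + 198*(-185)) + (-3 + (13/70)*5) = (-9720 + sqrt(-203) - 1*34225 - 36630) + (-3 + 13/14) = (-9720 + I*sqrt(203) - 34225 - 36630) - 29/14 = (-80575 + I*sqrt(203)) - 29/14 = -1128079/14 + I*sqrt(203)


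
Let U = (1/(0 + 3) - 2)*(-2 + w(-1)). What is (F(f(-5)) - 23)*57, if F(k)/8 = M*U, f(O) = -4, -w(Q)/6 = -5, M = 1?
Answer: -22591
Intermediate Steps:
w(Q) = 30 (w(Q) = -6*(-5) = 30)
U = -140/3 (U = (1/(0 + 3) - 2)*(-2 + 30) = (1/3 - 2)*28 = (⅓ - 2)*28 = -5/3*28 = -140/3 ≈ -46.667)
F(k) = -1120/3 (F(k) = 8*(1*(-140/3)) = 8*(-140/3) = -1120/3)
(F(f(-5)) - 23)*57 = (-1120/3 - 23)*57 = -1189/3*57 = -22591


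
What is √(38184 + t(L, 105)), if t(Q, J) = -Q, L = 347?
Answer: √37837 ≈ 194.52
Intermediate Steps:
√(38184 + t(L, 105)) = √(38184 - 1*347) = √(38184 - 347) = √37837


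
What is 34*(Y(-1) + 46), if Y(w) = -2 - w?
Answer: 1530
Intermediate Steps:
34*(Y(-1) + 46) = 34*((-2 - 1*(-1)) + 46) = 34*((-2 + 1) + 46) = 34*(-1 + 46) = 34*45 = 1530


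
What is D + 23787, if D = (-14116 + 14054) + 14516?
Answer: 38241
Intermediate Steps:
D = 14454 (D = -62 + 14516 = 14454)
D + 23787 = 14454 + 23787 = 38241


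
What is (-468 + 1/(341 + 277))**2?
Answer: 83649943729/381924 ≈ 2.1902e+5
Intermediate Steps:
(-468 + 1/(341 + 277))**2 = (-468 + 1/618)**2 = (-289223/618)**2 = 83649943729/381924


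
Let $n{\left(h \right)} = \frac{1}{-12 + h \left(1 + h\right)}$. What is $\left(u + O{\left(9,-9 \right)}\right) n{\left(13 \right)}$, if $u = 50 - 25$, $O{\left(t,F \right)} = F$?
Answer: $\frac{8}{85} \approx 0.094118$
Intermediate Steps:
$u = 25$
$\left(u + O{\left(9,-9 \right)}\right) n{\left(13 \right)} = \frac{25 - 9}{-12 + 13 + 13^{2}} = \frac{16}{-12 + 13 + 169} = \frac{16}{170} = 16 \cdot \frac{1}{170} = \frac{8}{85}$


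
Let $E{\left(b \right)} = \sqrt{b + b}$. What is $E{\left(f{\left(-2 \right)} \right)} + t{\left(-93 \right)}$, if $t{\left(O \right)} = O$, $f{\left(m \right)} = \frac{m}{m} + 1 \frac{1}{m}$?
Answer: $-92$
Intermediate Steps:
$f{\left(m \right)} = 1 + \frac{1}{m}$
$E{\left(b \right)} = \sqrt{2} \sqrt{b}$ ($E{\left(b \right)} = \sqrt{2 b} = \sqrt{2} \sqrt{b}$)
$E{\left(f{\left(-2 \right)} \right)} + t{\left(-93 \right)} = \sqrt{2} \sqrt{\frac{1 - 2}{-2}} - 93 = \sqrt{2} \sqrt{\left(- \frac{1}{2}\right) \left(-1\right)} - 93 = \frac{\sqrt{2}}{\sqrt{2}} - 93 = \sqrt{2} \frac{\sqrt{2}}{2} - 93 = 1 - 93 = -92$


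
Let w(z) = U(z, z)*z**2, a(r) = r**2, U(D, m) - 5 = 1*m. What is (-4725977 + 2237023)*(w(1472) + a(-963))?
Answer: -7967807143495498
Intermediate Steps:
U(D, m) = 5 + m (U(D, m) = 5 + 1*m = 5 + m)
w(z) = z**2*(5 + z) (w(z) = (5 + z)*z**2 = z**2*(5 + z))
(-4725977 + 2237023)*(w(1472) + a(-963)) = (-4725977 + 2237023)*(1472**2*(5 + 1472) + (-963)**2) = -2488954*(2166784*1477 + 927369) = -2488954*(3200339968 + 927369) = -2488954*3201267337 = -7967807143495498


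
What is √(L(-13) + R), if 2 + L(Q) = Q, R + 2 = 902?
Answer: √885 ≈ 29.749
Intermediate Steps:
R = 900 (R = -2 + 902 = 900)
L(Q) = -2 + Q
√(L(-13) + R) = √((-2 - 13) + 900) = √(-15 + 900) = √885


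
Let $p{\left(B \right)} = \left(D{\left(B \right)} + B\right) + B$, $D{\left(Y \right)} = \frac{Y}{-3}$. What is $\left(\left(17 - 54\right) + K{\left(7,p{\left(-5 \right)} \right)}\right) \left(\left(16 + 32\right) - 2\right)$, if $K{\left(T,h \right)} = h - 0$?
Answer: $- \frac{6256}{3} \approx -2085.3$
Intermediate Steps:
$D{\left(Y \right)} = - \frac{Y}{3}$ ($D{\left(Y \right)} = Y \left(- \frac{1}{3}\right) = - \frac{Y}{3}$)
$p{\left(B \right)} = \frac{5 B}{3}$ ($p{\left(B \right)} = \left(- \frac{B}{3} + B\right) + B = \frac{2 B}{3} + B = \frac{5 B}{3}$)
$K{\left(T,h \right)} = h$ ($K{\left(T,h \right)} = h + 0 = h$)
$\left(\left(17 - 54\right) + K{\left(7,p{\left(-5 \right)} \right)}\right) \left(\left(16 + 32\right) - 2\right) = \left(\left(17 - 54\right) + \frac{5}{3} \left(-5\right)\right) \left(\left(16 + 32\right) - 2\right) = \left(\left(17 - 54\right) - \frac{25}{3}\right) \left(48 - 2\right) = \left(-37 - \frac{25}{3}\right) 46 = \left(- \frac{136}{3}\right) 46 = - \frac{6256}{3}$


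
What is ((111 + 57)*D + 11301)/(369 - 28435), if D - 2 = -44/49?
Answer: -80403/196462 ≈ -0.40925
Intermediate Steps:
D = 54/49 (D = 2 - 44/49 = 54/49 ≈ 1.1020)
((111 + 57)*D + 11301)/(369 - 28435) = ((111 + 57)*(54/49) + 11301)/(369 - 28435) = (168*(54/49) + 11301)/(-28066) = (1296/7 + 11301)*(-1/28066) = (80403/7)*(-1/28066) = -80403/196462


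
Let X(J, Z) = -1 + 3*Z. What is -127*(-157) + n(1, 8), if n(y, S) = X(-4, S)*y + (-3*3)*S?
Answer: 19890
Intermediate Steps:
n(y, S) = -9*S + y*(-1 + 3*S) (n(y, S) = (-1 + 3*S)*y + (-3*3)*S = y*(-1 + 3*S) - 9*S = -9*S + y*(-1 + 3*S))
-127*(-157) + n(1, 8) = -127*(-157) + (-9*8 + 1*(-1 + 3*8)) = 19939 + (-72 + 1*(-1 + 24)) = 19939 + (-72 + 1*23) = 19939 + (-72 + 23) = 19939 - 49 = 19890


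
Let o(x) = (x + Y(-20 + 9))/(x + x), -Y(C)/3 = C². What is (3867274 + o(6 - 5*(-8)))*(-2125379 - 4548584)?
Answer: -2374521894345033/92 ≈ -2.5810e+13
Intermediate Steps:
Y(C) = -3*C²
o(x) = (-363 + x)/(2*x) (o(x) = (x - 3*(-20 + 9)²)/(x + x) = (x - 3*(-11)²)/((2*x)) = (x - 3*121)*(1/(2*x)) = (x - 363)*(1/(2*x)) = (-363 + x)*(1/(2*x)) = (-363 + x)/(2*x))
(3867274 + o(6 - 5*(-8)))*(-2125379 - 4548584) = (3867274 + (-363 + (6 - 5*(-8)))/(2*(6 - 5*(-8))))*(-2125379 - 4548584) = (3867274 + (-363 + (6 + 40))/(2*(6 + 40)))*(-6673963) = (3867274 + (½)*(-363 + 46)/46)*(-6673963) = (3867274 + (½)*(1/46)*(-317))*(-6673963) = (3867274 - 317/92)*(-6673963) = (355788891/92)*(-6673963) = -2374521894345033/92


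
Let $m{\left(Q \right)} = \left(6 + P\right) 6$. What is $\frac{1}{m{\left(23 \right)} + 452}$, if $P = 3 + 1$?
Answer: $\frac{1}{512} \approx 0.0019531$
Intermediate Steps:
$P = 4$
$m{\left(Q \right)} = 60$ ($m{\left(Q \right)} = \left(6 + 4\right) 6 = 10 \cdot 6 = 60$)
$\frac{1}{m{\left(23 \right)} + 452} = \frac{1}{60 + 452} = \frac{1}{512}$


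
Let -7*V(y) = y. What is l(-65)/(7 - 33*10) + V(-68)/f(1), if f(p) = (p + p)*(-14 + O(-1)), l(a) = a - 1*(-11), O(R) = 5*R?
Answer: -200/2261 ≈ -0.088456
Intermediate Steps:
l(a) = 11 + a (l(a) = a + 11 = 11 + a)
f(p) = -38*p (f(p) = (p + p)*(-14 + 5*(-1)) = (2*p)*(-14 - 5) = (2*p)*(-19) = -38*p)
V(y) = -y/7
l(-65)/(7 - 33*10) + V(-68)/f(1) = (11 - 65)/(7 - 33*10) + (-1/7*(-68))/((-38*1)) = -54/(7 - 330) + (68/7)/(-38) = -54/(-323) + (68/7)*(-1/38) = -54*(-1/323) - 34/133 = 54/323 - 34/133 = -200/2261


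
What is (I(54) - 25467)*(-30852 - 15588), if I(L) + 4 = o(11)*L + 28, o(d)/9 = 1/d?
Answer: 12974732280/11 ≈ 1.1795e+9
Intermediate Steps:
o(d) = 9/d
I(L) = 24 + 9*L/11 (I(L) = -4 + ((9/11)*L + 28) = -4 + ((9*(1/11))*L + 28) = -4 + (9*L/11 + 28) = -4 + (28 + 9*L/11) = 24 + 9*L/11)
(I(54) - 25467)*(-30852 - 15588) = ((24 + (9/11)*54) - 25467)*(-30852 - 15588) = ((24 + 486/11) - 25467)*(-46440) = (750/11 - 25467)*(-46440) = -279387/11*(-46440) = 12974732280/11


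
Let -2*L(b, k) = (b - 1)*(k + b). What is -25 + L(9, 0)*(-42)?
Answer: 1487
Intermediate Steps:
L(b, k) = -(-1 + b)*(b + k)/2 (L(b, k) = -(b - 1)*(k + b)/2 = -(-1 + b)*(b + k)/2)
-25 + L(9, 0)*(-42) = -25 + ((½)*9 + (½)*0 - ½*9² - ½*9*0)*(-42) = -25 + (9/2 + 0 - ½*81 + 0)*(-42) = -25 + (9/2 + 0 - 81/2 + 0)*(-42) = -25 - 36*(-42) = -25 + 1512 = 1487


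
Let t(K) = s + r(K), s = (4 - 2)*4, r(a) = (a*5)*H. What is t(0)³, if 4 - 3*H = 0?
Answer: 512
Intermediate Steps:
H = 4/3 (H = 4/3 - ⅓*0 = 4/3 + 0 = 4/3 ≈ 1.3333)
r(a) = 20*a/3 (r(a) = (a*5)*(4/3) = (5*a)*(4/3) = 20*a/3)
s = 8 (s = 2*4 = 8)
t(K) = 8 + 20*K/3
t(0)³ = (8 + (20/3)*0)³ = (8 + 0)³ = 8³ = 512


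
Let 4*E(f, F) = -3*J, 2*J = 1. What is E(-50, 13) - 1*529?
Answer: -4235/8 ≈ -529.38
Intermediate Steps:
J = 1/2 (J = (1/2)*1 = 1/2 ≈ 0.50000)
E(f, F) = -3/8 (E(f, F) = (-3*1/2)/4 = (1/4)*(-3/2) = -3/8)
E(-50, 13) - 1*529 = -3/8 - 1*529 = -3/8 - 529 = -4235/8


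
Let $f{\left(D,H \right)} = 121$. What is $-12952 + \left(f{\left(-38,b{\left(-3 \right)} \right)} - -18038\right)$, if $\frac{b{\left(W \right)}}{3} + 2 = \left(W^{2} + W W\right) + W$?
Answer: $5207$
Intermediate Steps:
$b{\left(W \right)} = -6 + 3 W + 6 W^{2}$ ($b{\left(W \right)} = -6 + 3 \left(\left(W^{2} + W W\right) + W\right) = -6 + 3 \left(\left(W^{2} + W^{2}\right) + W\right) = -6 + 3 \left(2 W^{2} + W\right) = -6 + 3 \left(W + 2 W^{2}\right) = -6 + \left(3 W + 6 W^{2}\right) = -6 + 3 W + 6 W^{2}$)
$-12952 + \left(f{\left(-38,b{\left(-3 \right)} \right)} - -18038\right) = -12952 + \left(121 - -18038\right) = -12952 + \left(121 + 18038\right) = -12952 + 18159 = 5207$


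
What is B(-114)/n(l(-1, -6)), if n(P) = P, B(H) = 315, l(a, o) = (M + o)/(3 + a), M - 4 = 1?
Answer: -630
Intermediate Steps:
M = 5 (M = 4 + 1 = 5)
l(a, o) = (5 + o)/(3 + a)
B(-114)/n(l(-1, -6)) = 315/(((5 - 6)/(3 - 1))) = 315/((-1/2)) = 315/(((½)*(-1))) = 315/(-½) = 315*(-2) = -630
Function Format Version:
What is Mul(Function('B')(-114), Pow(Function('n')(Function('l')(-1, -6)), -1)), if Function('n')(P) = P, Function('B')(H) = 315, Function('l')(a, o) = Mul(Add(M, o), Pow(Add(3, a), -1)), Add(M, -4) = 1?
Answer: -630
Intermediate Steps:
M = 5 (M = Add(4, 1) = 5)
Function('l')(a, o) = Mul(Pow(Add(3, a), -1), Add(5, o)) (Function('l')(a, o) = Mul(Add(5, o), Pow(Add(3, a), -1)) = Mul(Pow(Add(3, a), -1), Add(5, o)))
Mul(Function('B')(-114), Pow(Function('n')(Function('l')(-1, -6)), -1)) = Mul(315, Pow(Mul(Pow(Add(3, -1), -1), Add(5, -6)), -1)) = Mul(315, Pow(Mul(Pow(2, -1), -1), -1)) = Mul(315, Pow(Mul(Rational(1, 2), -1), -1)) = Mul(315, Pow(Rational(-1, 2), -1)) = Mul(315, -2) = -630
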